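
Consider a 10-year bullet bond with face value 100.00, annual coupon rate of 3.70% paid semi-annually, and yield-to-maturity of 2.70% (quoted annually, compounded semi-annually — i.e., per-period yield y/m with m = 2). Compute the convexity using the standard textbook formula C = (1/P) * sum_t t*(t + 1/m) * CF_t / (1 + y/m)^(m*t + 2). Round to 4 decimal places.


Coupon per period c = face * coupon_rate / m = 1.850000
Periods per year m = 2; per-period yield y/m = 0.013500
Number of cashflows N = 20
Cashflows (t years, CF_t, discount factor 1/(1+y/m)^(m*t), PV):
  t = 0.5000: CF_t = 1.850000, DF = 0.986680, PV = 1.825358
  t = 1.0000: CF_t = 1.850000, DF = 0.973537, PV = 1.801044
  t = 1.5000: CF_t = 1.850000, DF = 0.960569, PV = 1.777053
  t = 2.0000: CF_t = 1.850000, DF = 0.947774, PV = 1.753383
  t = 2.5000: CF_t = 1.850000, DF = 0.935150, PV = 1.730027
  t = 3.0000: CF_t = 1.850000, DF = 0.922694, PV = 1.706983
  t = 3.5000: CF_t = 1.850000, DF = 0.910403, PV = 1.684246
  t = 4.0000: CF_t = 1.850000, DF = 0.898276, PV = 1.661811
  t = 4.5000: CF_t = 1.850000, DF = 0.886311, PV = 1.639676
  t = 5.0000: CF_t = 1.850000, DF = 0.874505, PV = 1.617835
  t = 5.5000: CF_t = 1.850000, DF = 0.862857, PV = 1.596285
  t = 6.0000: CF_t = 1.850000, DF = 0.851363, PV = 1.575022
  t = 6.5000: CF_t = 1.850000, DF = 0.840023, PV = 1.554043
  t = 7.0000: CF_t = 1.850000, DF = 0.828834, PV = 1.533343
  t = 7.5000: CF_t = 1.850000, DF = 0.817794, PV = 1.512918
  t = 8.0000: CF_t = 1.850000, DF = 0.806900, PV = 1.492766
  t = 8.5000: CF_t = 1.850000, DF = 0.796152, PV = 1.472882
  t = 9.0000: CF_t = 1.850000, DF = 0.785547, PV = 1.453263
  t = 9.5000: CF_t = 1.850000, DF = 0.775084, PV = 1.433905
  t = 10.0000: CF_t = 101.850000, DF = 0.764760, PV = 77.890766
Price P = sum_t PV_t = 108.712607
Convexity numerator sum_t t*(t + 1/m) * CF_t / (1+y/m)^(m*t + 2):
  t = 0.5000: term = 0.888527
  t = 1.0000: term = 2.630074
  t = 1.5000: term = 5.190082
  t = 2.0000: term = 8.534915
  t = 2.5000: term = 12.631843
  t = 3.0000: term = 17.449019
  t = 3.5000: term = 22.955459
  t = 4.0000: term = 29.121028
  t = 4.5000: term = 35.916414
  t = 5.0000: term = 43.313112
  t = 5.5000: term = 51.283408
  t = 6.0000: term = 59.800359
  t = 6.5000: term = 68.837776
  t = 7.0000: term = 78.370205
  t = 7.5000: term = 88.372914
  t = 8.0000: term = 98.821874
  t = 8.5000: term = 109.693743
  t = 9.0000: term = 120.965850
  t = 9.5000: term = 132.616182
  t = 10.0000: term = 7962.102529
Convexity = (1/P) * sum = 8949.495314 / 108.712607 = 82.322516

Answer: Convexity = 82.3225


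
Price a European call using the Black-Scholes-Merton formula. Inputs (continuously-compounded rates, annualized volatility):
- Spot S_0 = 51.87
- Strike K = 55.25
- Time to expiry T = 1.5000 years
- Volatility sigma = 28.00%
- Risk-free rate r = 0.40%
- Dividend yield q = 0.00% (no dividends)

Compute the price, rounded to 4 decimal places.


Answer: Price = 5.8441

Derivation:
d1 = (ln(S/K) + (r - q + 0.5*sigma^2) * T) / (sigma * sqrt(T)) = 0.00487637
d2 = d1 - sigma * sqrt(T) = -0.33805219
exp(-rT) = 0.99401796; exp(-qT) = 1.00000000
C = S_0 * exp(-qT) * N(d1) - K * exp(-rT) * N(d2)
N(d1) = 0.50194538; N(d2) = 0.36766193
C = 51.8700 * 1.00000000 * 0.50194538 - 55.2500 * 0.99401796 * 0.36766193 = 5.8441


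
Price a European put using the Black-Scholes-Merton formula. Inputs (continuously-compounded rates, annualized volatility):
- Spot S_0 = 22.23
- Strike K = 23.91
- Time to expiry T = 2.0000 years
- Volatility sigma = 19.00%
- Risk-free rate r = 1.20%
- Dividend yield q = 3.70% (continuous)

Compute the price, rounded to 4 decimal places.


d1 = (ln(S/K) + (r - q + 0.5*sigma^2) * T) / (sigma * sqrt(T)) = -0.32286516
d2 = d1 - sigma * sqrt(T) = -0.59156573
exp(-rT) = 0.97628571; exp(-qT) = 0.92867169
P = K * exp(-rT) * N(-d2) - S_0 * exp(-qT) * N(-d1)
N(-d1) = 0.62660132; N(-d2) = 0.72292929
P = 23.9100 * 0.97628571 * 0.72292929 - 22.2300 * 0.92867169 * 0.62660132 = 3.9395

Answer: Price = 3.9395


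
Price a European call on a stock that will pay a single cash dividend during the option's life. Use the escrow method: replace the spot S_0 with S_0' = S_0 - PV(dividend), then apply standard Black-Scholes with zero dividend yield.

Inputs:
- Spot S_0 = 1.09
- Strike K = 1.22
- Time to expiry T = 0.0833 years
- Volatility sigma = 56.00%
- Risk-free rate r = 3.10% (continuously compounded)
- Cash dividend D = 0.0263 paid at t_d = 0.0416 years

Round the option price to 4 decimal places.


Answer: Price = 0.0208

Derivation:
PV(D) = D * exp(-r * t_d) = 0.0263 * 0.99871123 = 0.02626611
S_0' = S_0 - PV(D) = 1.0900 - 0.02626611 = 1.06373389
d1 = (ln(S_0'/K) + (r + sigma^2/2)*T) / (sigma*sqrt(T)) = -0.75125322
d2 = d1 - sigma*sqrt(T) = -0.91287896
exp(-rT) = 0.99742103
N(d1) = 0.22625014; N(d2) = 0.18065310
C = S_0' * N(d1) - K * exp(-rT) * N(d2) = 1.06373389 * 0.22625014 - 1.2200 * 0.99742103 * 0.18065310 = 0.0208


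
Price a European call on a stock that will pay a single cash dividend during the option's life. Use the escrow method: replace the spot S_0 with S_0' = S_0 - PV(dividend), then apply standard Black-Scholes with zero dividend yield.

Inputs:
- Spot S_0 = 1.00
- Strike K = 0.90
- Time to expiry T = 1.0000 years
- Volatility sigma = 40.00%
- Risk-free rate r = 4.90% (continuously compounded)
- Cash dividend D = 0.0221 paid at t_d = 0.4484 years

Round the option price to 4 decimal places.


Answer: Price = 0.2140

Derivation:
PV(D) = D * exp(-r * t_d) = 0.0221 * 0.97826802 = 0.02161972
S_0' = S_0 - PV(D) = 1.0000 - 0.02161972 = 0.97838028
d1 = (ln(S_0'/K) + (r + sigma^2/2)*T) / (sigma*sqrt(T)) = 0.53125916
d2 = d1 - sigma*sqrt(T) = 0.13125916
exp(-rT) = 0.95218113
N(d1) = 0.70238040; N(d2) = 0.55221485
C = S_0' * N(d1) - K * exp(-rT) * N(d2) = 0.97838028 * 0.70238040 - 0.9000 * 0.95218113 * 0.55221485 = 0.2140


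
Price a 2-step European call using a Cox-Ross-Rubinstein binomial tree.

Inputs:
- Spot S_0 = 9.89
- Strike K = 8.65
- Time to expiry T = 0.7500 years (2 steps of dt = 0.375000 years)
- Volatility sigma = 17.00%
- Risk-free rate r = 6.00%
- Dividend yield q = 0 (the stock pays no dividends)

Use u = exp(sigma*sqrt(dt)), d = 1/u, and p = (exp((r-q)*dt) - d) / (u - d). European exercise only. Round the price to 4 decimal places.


dt = T/N = 0.375000
u = exp(sigma*sqrt(dt)) = 1.109715; d = 1/u = 0.901132
p = (exp((r-q)*dt) - d) / (u - d) = 0.583091
Discount per step: exp(-r*dt) = 0.977751
Stock lattice S(k, i) with i counting down-moves:
  k=0: S(0,0) = 9.8900
  k=1: S(1,0) = 10.9751; S(1,1) = 8.9122
  k=2: S(2,0) = 12.1792; S(2,1) = 9.8900; S(2,2) = 8.0311
Terminal payoffs V(N, i) = max(S_T - K, 0):
  V(2,0) = 3.529215; V(2,1) = 1.240000; V(2,2) = 0.000000
Backward induction: V(k, i) = exp(-r*dt) * [p * V(k+1, i) + (1-p) * V(k+1, i+1)].
  V(1,0) = exp(-r*dt) * [p*3.529215 + (1-p)*1.240000] = 2.517534
  V(1,1) = exp(-r*dt) * [p*1.240000 + (1-p)*0.000000] = 0.706946
  V(0,0) = exp(-r*dt) * [p*2.517534 + (1-p)*0.706946] = 1.723466

Answer: Price = V(0,0) = 1.7235


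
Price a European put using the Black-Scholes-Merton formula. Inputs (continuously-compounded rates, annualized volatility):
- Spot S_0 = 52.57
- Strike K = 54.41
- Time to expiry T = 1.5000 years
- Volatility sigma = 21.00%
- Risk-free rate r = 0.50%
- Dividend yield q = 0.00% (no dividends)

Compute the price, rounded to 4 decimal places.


Answer: Price = 6.1989

Derivation:
d1 = (ln(S/K) + (r - q + 0.5*sigma^2) * T) / (sigma * sqrt(T)) = 0.02399977
d2 = d1 - sigma * sqrt(T) = -0.23319666
exp(-rT) = 0.99252805; exp(-qT) = 1.00000000
P = K * exp(-rT) * N(-d2) - S_0 * exp(-qT) * N(-d1)
N(-d1) = 0.49042640; N(-d2) = 0.59219565
P = 54.4100 * 0.99252805 * 0.59219565 - 52.5700 * 1.00000000 * 0.49042640 = 6.1989


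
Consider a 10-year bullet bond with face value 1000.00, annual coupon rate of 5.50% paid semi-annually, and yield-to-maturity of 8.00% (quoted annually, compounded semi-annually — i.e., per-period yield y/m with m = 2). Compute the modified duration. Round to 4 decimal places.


Coupon per period c = face * coupon_rate / m = 27.500000
Periods per year m = 2; per-period yield y/m = 0.040000
Number of cashflows N = 20
Cashflows (t years, CF_t, discount factor 1/(1+y/m)^(m*t), PV):
  t = 0.5000: CF_t = 27.500000, DF = 0.961538, PV = 26.442308
  t = 1.0000: CF_t = 27.500000, DF = 0.924556, PV = 25.425296
  t = 1.5000: CF_t = 27.500000, DF = 0.888996, PV = 24.447400
  t = 2.0000: CF_t = 27.500000, DF = 0.854804, PV = 23.507115
  t = 2.5000: CF_t = 27.500000, DF = 0.821927, PV = 22.602995
  t = 3.0000: CF_t = 27.500000, DF = 0.790315, PV = 21.733649
  t = 3.5000: CF_t = 27.500000, DF = 0.759918, PV = 20.897740
  t = 4.0000: CF_t = 27.500000, DF = 0.730690, PV = 20.093981
  t = 4.5000: CF_t = 27.500000, DF = 0.702587, PV = 19.321135
  t = 5.0000: CF_t = 27.500000, DF = 0.675564, PV = 18.578015
  t = 5.5000: CF_t = 27.500000, DF = 0.649581, PV = 17.863476
  t = 6.0000: CF_t = 27.500000, DF = 0.624597, PV = 17.176419
  t = 6.5000: CF_t = 27.500000, DF = 0.600574, PV = 16.515787
  t = 7.0000: CF_t = 27.500000, DF = 0.577475, PV = 15.880565
  t = 7.5000: CF_t = 27.500000, DF = 0.555265, PV = 15.269774
  t = 8.0000: CF_t = 27.500000, DF = 0.533908, PV = 14.682475
  t = 8.5000: CF_t = 27.500000, DF = 0.513373, PV = 14.117764
  t = 9.0000: CF_t = 27.500000, DF = 0.493628, PV = 13.574773
  t = 9.5000: CF_t = 27.500000, DF = 0.474642, PV = 13.052667
  t = 10.0000: CF_t = 1027.500000, DF = 0.456387, PV = 468.937587
Price P = sum_t PV_t = 830.120921
First compute Macaulay numerator sum_t t * PV_t:
  t * PV_t at t = 0.5000: 13.221154
  t * PV_t at t = 1.0000: 25.425296
  t * PV_t at t = 1.5000: 36.671100
  t * PV_t at t = 2.0000: 47.014231
  t * PV_t at t = 2.5000: 56.507489
  t * PV_t at t = 3.0000: 65.200948
  t * PV_t at t = 3.5000: 73.142090
  t * PV_t at t = 4.0000: 80.375923
  t * PV_t at t = 4.5000: 86.945109
  t * PV_t at t = 5.0000: 92.890073
  t * PV_t at t = 5.5000: 98.249116
  t * PV_t at t = 6.0000: 103.058513
  t * PV_t at t = 6.5000: 107.352618
  t * PV_t at t = 7.0000: 111.163953
  t * PV_t at t = 7.5000: 114.523304
  t * PV_t at t = 8.0000: 117.459799
  t * PV_t at t = 8.5000: 120.000996
  t * PV_t at t = 9.0000: 122.172960
  t * PV_t at t = 9.5000: 124.000333
  t * PV_t at t = 10.0000: 4689.375872
Macaulay duration D = 6284.750875 / 830.120921 = 7.570886
Modified duration = D / (1 + y/m) = 7.570886 / (1 + 0.040000) = 7.279698

Answer: Modified duration = 7.2797


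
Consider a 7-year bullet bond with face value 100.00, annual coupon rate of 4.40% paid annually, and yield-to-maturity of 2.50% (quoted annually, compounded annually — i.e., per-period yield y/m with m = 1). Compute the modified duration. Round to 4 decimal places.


Answer: Modified duration = 6.0756

Derivation:
Coupon per period c = face * coupon_rate / m = 4.400000
Periods per year m = 1; per-period yield y/m = 0.025000
Number of cashflows N = 7
Cashflows (t years, CF_t, discount factor 1/(1+y/m)^(m*t), PV):
  t = 1.0000: CF_t = 4.400000, DF = 0.975610, PV = 4.292683
  t = 2.0000: CF_t = 4.400000, DF = 0.951814, PV = 4.187983
  t = 3.0000: CF_t = 4.400000, DF = 0.928599, PV = 4.085837
  t = 4.0000: CF_t = 4.400000, DF = 0.905951, PV = 3.986183
  t = 5.0000: CF_t = 4.400000, DF = 0.883854, PV = 3.888959
  t = 6.0000: CF_t = 4.400000, DF = 0.862297, PV = 3.794106
  t = 7.0000: CF_t = 104.400000, DF = 0.841265, PV = 87.828091
Price P = sum_t PV_t = 112.063842
First compute Macaulay numerator sum_t t * PV_t:
  t * PV_t at t = 1.0000: 4.292683
  t * PV_t at t = 2.0000: 8.375967
  t * PV_t at t = 3.0000: 12.257512
  t * PV_t at t = 4.0000: 15.944731
  t * PV_t at t = 5.0000: 19.444794
  t * PV_t at t = 6.0000: 22.764637
  t * PV_t at t = 7.0000: 614.796634
Macaulay duration D = 697.876959 / 112.063842 = 6.227494
Modified duration = D / (1 + y/m) = 6.227494 / (1 + 0.025000) = 6.075604


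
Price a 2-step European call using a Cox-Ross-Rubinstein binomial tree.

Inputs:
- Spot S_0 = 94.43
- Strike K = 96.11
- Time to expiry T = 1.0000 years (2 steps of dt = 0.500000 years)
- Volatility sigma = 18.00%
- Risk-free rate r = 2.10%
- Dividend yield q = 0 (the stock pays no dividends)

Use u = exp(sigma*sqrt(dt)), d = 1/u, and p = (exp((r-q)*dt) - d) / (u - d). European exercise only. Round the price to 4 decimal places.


Answer: Price = V(0,0) = 6.5334

Derivation:
dt = T/N = 0.500000
u = exp(sigma*sqrt(dt)) = 1.135734; d = 1/u = 0.880488
p = (exp((r-q)*dt) - d) / (u - d) = 0.509577
Discount per step: exp(-r*dt) = 0.989555
Stock lattice S(k, i) with i counting down-moves:
  k=0: S(0,0) = 94.4300
  k=1: S(1,0) = 107.2474; S(1,1) = 83.1445
  k=2: S(2,0) = 121.8045; S(2,1) = 94.4300; S(2,2) = 73.2077
Terminal payoffs V(N, i) = max(S_T - K, 0):
  V(2,0) = 25.694495; V(2,1) = 0.000000; V(2,2) = 0.000000
Backward induction: V(k, i) = exp(-r*dt) * [p * V(k+1, i) + (1-p) * V(k+1, i+1)].
  V(1,0) = exp(-r*dt) * [p*25.694495 + (1-p)*0.000000] = 12.956552
  V(1,1) = exp(-r*dt) * [p*0.000000 + (1-p)*0.000000] = 0.000000
  V(0,0) = exp(-r*dt) * [p*12.956552 + (1-p)*0.000000] = 6.533393


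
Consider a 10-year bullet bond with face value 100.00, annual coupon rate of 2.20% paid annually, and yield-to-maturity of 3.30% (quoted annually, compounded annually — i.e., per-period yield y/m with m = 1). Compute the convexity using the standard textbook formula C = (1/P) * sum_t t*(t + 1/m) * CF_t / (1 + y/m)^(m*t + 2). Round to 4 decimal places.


Coupon per period c = face * coupon_rate / m = 2.200000
Periods per year m = 1; per-period yield y/m = 0.033000
Number of cashflows N = 10
Cashflows (t years, CF_t, discount factor 1/(1+y/m)^(m*t), PV):
  t = 1.0000: CF_t = 2.200000, DF = 0.968054, PV = 2.129719
  t = 2.0000: CF_t = 2.200000, DF = 0.937129, PV = 2.061684
  t = 3.0000: CF_t = 2.200000, DF = 0.907192, PV = 1.995822
  t = 4.0000: CF_t = 2.200000, DF = 0.878211, PV = 1.932063
  t = 5.0000: CF_t = 2.200000, DF = 0.850156, PV = 1.870342
  t = 6.0000: CF_t = 2.200000, DF = 0.822997, PV = 1.810593
  t = 7.0000: CF_t = 2.200000, DF = 0.796705, PV = 1.752752
  t = 8.0000: CF_t = 2.200000, DF = 0.771254, PV = 1.696759
  t = 9.0000: CF_t = 2.200000, DF = 0.746616, PV = 1.642554
  t = 10.0000: CF_t = 102.200000, DF = 0.722764, PV = 73.866527
Price P = sum_t PV_t = 90.758815
Convexity numerator sum_t t*(t + 1/m) * CF_t / (1+y/m)^(m*t + 2):
  t = 1.0000: term = 3.991643
  t = 2.0000: term = 11.592381
  t = 3.0000: term = 22.444106
  t = 4.0000: term = 36.211853
  t = 5.0000: term = 52.582555
  t = 6.0000: term = 71.263869
  t = 7.0000: term = 91.983052
  t = 8.0000: term = 114.485889
  t = 9.0000: term = 138.535684
  t = 10.0000: term = 7614.470750
Convexity = (1/P) * sum = 8157.561783 / 90.758815 = 89.881757

Answer: Convexity = 89.8818


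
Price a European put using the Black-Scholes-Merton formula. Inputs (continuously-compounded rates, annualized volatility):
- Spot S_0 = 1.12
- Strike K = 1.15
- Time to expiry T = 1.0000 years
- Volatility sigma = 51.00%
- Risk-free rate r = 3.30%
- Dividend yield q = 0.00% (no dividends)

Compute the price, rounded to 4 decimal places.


d1 = (ln(S/K) + (r - q + 0.5*sigma^2) * T) / (sigma * sqrt(T)) = 0.26787597
d2 = d1 - sigma * sqrt(T) = -0.24212403
exp(-rT) = 0.96753856; exp(-qT) = 1.00000000
P = K * exp(-rT) * N(-d2) - S_0 * exp(-qT) * N(-d1)
N(-d1) = 0.39439740; N(-d2) = 0.59565797
P = 1.1500 * 0.96753856 * 0.59565797 - 1.1200 * 1.00000000 * 0.39439740 = 0.2210

Answer: Price = 0.2210


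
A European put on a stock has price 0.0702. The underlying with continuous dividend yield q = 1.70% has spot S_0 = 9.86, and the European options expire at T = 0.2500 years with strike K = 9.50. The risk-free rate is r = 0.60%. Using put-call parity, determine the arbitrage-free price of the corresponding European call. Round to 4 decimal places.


Put-call parity: C - P = S_0 * exp(-qT) - K * exp(-rT).
S_0 * exp(-qT) = 9.8600 * 0.99575902 = 9.81818392
K * exp(-rT) = 9.5000 * 0.99850112 = 9.48576068
C = P + S*exp(-qT) - K*exp(-rT)
C = 0.0702 + 9.81818392 - 9.48576068 = 0.4026

Answer: Call price = 0.4026


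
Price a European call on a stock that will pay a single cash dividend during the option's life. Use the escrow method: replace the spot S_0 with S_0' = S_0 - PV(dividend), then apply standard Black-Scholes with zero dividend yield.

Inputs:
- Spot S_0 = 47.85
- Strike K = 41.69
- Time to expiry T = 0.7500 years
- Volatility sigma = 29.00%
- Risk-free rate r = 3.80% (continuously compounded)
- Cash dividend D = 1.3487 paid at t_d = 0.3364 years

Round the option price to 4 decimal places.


Answer: Price = 7.9854

Derivation:
PV(D) = D * exp(-r * t_d) = 1.3487 * 0.98729816 = 1.33156903
S_0' = S_0 - PV(D) = 47.8500 - 1.33156903 = 46.51843097
d1 = (ln(S_0'/K) + (r + sigma^2/2)*T) / (sigma*sqrt(T)) = 0.67539950
d2 = d1 - sigma*sqrt(T) = 0.42425214
exp(-rT) = 0.97190229
N(d1) = 0.75028901; N(d2) = 0.66430903
C = S_0' * N(d1) - K * exp(-rT) * N(d2) = 46.51843097 * 0.75028901 - 41.6900 * 0.97190229 * 0.66430903 = 7.9854


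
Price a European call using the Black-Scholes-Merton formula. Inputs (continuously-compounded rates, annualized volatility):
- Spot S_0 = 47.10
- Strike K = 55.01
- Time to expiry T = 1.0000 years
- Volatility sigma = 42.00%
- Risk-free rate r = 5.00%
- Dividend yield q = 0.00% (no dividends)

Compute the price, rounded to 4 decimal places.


Answer: Price = 5.9096

Derivation:
d1 = (ln(S/K) + (r - q + 0.5*sigma^2) * T) / (sigma * sqrt(T)) = -0.04057616
d2 = d1 - sigma * sqrt(T) = -0.46057616
exp(-rT) = 0.95122942; exp(-qT) = 1.00000000
C = S_0 * exp(-qT) * N(d1) - K * exp(-rT) * N(d2)
N(d1) = 0.48381690; N(d2) = 0.32255136
C = 47.1000 * 1.00000000 * 0.48381690 - 55.0100 * 0.95122942 * 0.32255136 = 5.9096


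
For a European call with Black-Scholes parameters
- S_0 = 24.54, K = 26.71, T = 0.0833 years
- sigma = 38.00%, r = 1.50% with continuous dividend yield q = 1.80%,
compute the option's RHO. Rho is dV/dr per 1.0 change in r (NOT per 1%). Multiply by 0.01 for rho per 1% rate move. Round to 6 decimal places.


d1 = -0.7200319937; d2 = -0.8297066033
phi(d1) = 0.3078441689; exp(-qT) = 0.9985017235; exp(-rT) = 0.9987512803
N(d2) = 0.2033523435
Rho = K*T*exp(-rT)*N(d2) = 26.7100 * 0.0833 * 0.9987512803 * 0.2033523435 = 0.451882

Answer: Rho = 0.451882


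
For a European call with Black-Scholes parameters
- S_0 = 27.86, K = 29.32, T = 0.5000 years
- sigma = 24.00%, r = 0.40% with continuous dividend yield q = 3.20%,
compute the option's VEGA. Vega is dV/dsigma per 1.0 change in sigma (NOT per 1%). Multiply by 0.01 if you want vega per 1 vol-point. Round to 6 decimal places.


Answer: Vega = 7.397131

Derivation:
d1 = -0.2986224406; d2 = -0.4683280681
phi(d1) = 0.3815451013; exp(-qT) = 0.9841273201; exp(-rT) = 0.9980019987
Vega = S * exp(-qT) * phi(d1) * sqrt(T) = 27.8600 * 0.9841273201 * 0.3815451013 * 0.7071067812 = 7.397131


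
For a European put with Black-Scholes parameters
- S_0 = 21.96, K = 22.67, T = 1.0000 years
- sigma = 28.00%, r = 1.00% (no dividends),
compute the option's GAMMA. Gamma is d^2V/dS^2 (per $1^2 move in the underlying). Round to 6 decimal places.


Answer: Gamma = 0.064756

Derivation:
d1 = 0.0620719719; d2 = -0.2179280281
phi(d1) = 0.3981744719; exp(-qT) = 1.0000000000; exp(-rT) = 0.9900498337
Gamma = exp(-qT) * phi(d1) / (S * sigma * sqrt(T)) = 1.0000000000 * 0.3981744719 / (21.9600 * 0.2800 * 1.0000000000) = 0.064756


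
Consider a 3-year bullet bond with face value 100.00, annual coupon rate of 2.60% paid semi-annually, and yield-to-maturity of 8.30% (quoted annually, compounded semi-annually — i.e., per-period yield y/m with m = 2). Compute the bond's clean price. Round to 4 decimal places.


Answer: Price = 85.1326

Derivation:
Coupon per period c = face * coupon_rate / m = 1.300000
Periods per year m = 2; per-period yield y/m = 0.041500
Number of cashflows N = 6
Cashflows (t years, CF_t, discount factor 1/(1+y/m)^(m*t), PV):
  t = 0.5000: CF_t = 1.300000, DF = 0.960154, PV = 1.248200
  t = 1.0000: CF_t = 1.300000, DF = 0.921895, PV = 1.198463
  t = 1.5000: CF_t = 1.300000, DF = 0.885161, PV = 1.150709
  t = 2.0000: CF_t = 1.300000, DF = 0.849890, PV = 1.104857
  t = 2.5000: CF_t = 1.300000, DF = 0.816025, PV = 1.060833
  t = 3.0000: CF_t = 101.300000, DF = 0.783510, PV = 79.369528
Price P = sum_t PV_t = 85.132591


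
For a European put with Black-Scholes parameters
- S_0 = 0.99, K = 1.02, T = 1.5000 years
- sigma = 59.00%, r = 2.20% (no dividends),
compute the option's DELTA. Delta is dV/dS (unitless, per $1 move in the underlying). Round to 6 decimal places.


d1 = 0.3656548978; d2 = -0.3569445763
phi(d1) = 0.3731442200; exp(-qT) = 1.0000000000; exp(-rT) = 0.9675385596
N(-d1) = 0.3573113026
Delta = -exp(-qT) * N(-d1) = -1.0000000000 * 0.3573113026 = -0.357311

Answer: Delta = -0.357311


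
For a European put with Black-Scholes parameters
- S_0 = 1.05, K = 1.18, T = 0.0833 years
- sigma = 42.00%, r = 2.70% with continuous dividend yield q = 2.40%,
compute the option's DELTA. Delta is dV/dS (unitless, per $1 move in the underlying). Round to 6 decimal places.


d1 = -0.9002469859; d2 = -1.0214662913
phi(d1) = 0.2660261010; exp(-qT) = 0.9980027971; exp(-rT) = 0.9977534273
N(-d1) = 0.8160055866
Delta = -exp(-qT) * N(-d1) = -0.9980027971 * 0.8160055866 = -0.814376

Answer: Delta = -0.814376


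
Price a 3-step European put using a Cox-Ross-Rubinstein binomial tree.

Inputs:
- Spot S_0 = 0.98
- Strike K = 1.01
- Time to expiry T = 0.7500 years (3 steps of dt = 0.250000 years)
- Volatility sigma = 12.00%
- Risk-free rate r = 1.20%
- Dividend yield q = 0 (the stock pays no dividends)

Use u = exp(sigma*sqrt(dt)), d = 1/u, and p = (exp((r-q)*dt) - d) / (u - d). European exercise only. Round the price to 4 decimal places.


dt = T/N = 0.250000
u = exp(sigma*sqrt(dt)) = 1.061837; d = 1/u = 0.941765
p = (exp((r-q)*dt) - d) / (u - d) = 0.510027
Discount per step: exp(-r*dt) = 0.997004
Stock lattice S(k, i) with i counting down-moves:
  k=0: S(0,0) = 0.9800
  k=1: S(1,0) = 1.0406; S(1,1) = 0.9229
  k=2: S(2,0) = 1.1049; S(2,1) = 0.9800; S(2,2) = 0.8692
  k=3: S(3,0) = 1.1733; S(3,1) = 1.0406; S(3,2) = 0.9229; S(3,3) = 0.8186
Terminal payoffs V(N, i) = max(K - S_T, 0):
  V(3,0) = 0.000000; V(3,1) = 0.000000; V(3,2) = 0.087071; V(3,3) = 0.191435
Backward induction: V(k, i) = exp(-r*dt) * [p * V(k+1, i) + (1-p) * V(k+1, i+1)].
  V(2,0) = exp(-r*dt) * [p*0.000000 + (1-p)*0.000000] = 0.000000
  V(2,1) = exp(-r*dt) * [p*0.000000 + (1-p)*0.087071] = 0.042535
  V(2,2) = exp(-r*dt) * [p*0.087071 + (1-p)*0.191435] = 0.137793
  V(1,0) = exp(-r*dt) * [p*0.000000 + (1-p)*0.042535] = 0.020778
  V(1,1) = exp(-r*dt) * [p*0.042535 + (1-p)*0.137793] = 0.088941
  V(0,0) = exp(-r*dt) * [p*0.020778 + (1-p)*0.088941] = 0.054014

Answer: Price = V(0,0) = 0.0540


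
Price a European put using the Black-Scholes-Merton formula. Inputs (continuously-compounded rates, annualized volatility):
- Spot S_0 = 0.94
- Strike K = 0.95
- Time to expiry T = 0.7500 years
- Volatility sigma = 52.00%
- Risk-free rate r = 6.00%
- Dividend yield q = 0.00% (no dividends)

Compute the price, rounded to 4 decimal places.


Answer: Price = 0.1492

Derivation:
d1 = (ln(S/K) + (r - q + 0.5*sigma^2) * T) / (sigma * sqrt(T)) = 0.30159421
d2 = d1 - sigma * sqrt(T) = -0.14873900
exp(-rT) = 0.95599748; exp(-qT) = 1.00000000
P = K * exp(-rT) * N(-d2) - S_0 * exp(-qT) * N(-d1)
N(-d1) = 0.38148071; N(-d2) = 0.55912021
P = 0.9500 * 0.95599748 * 0.55912021 - 0.9400 * 1.00000000 * 0.38148071 = 0.1492


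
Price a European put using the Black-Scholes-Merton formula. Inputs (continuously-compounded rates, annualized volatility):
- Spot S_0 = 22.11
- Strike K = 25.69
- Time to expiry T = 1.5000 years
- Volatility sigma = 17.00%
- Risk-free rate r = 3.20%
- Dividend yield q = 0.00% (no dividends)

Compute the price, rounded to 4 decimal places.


d1 = (ln(S/K) + (r - q + 0.5*sigma^2) * T) / (sigma * sqrt(T)) = -0.38613956
d2 = d1 - sigma * sqrt(T) = -0.59434619
exp(-rT) = 0.95313379; exp(-qT) = 1.00000000
P = K * exp(-rT) * N(-d2) - S_0 * exp(-qT) * N(-d1)
N(-d1) = 0.65030334; N(-d2) = 0.72385970
P = 25.6900 * 0.95313379 * 0.72385970 - 22.1100 * 1.00000000 * 0.65030334 = 3.3462

Answer: Price = 3.3462


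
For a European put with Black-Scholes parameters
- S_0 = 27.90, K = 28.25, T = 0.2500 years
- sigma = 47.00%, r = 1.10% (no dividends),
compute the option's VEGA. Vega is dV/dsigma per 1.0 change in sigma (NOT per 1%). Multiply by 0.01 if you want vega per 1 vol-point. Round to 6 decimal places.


Answer: Vega = 5.549131

Derivation:
d1 = 0.0761520478; d2 = -0.1588479522
phi(d1) = 0.3977871959; exp(-qT) = 1.0000000000; exp(-rT) = 0.9972537778
Vega = S * exp(-qT) * phi(d1) * sqrt(T) = 27.9000 * 1.0000000000 * 0.3977871959 * 0.5000000000 = 5.549131


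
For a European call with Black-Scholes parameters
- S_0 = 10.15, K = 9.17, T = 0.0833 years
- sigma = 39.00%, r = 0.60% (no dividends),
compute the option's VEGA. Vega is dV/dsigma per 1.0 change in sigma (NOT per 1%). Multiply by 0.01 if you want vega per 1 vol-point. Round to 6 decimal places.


d1 = 0.9627792271; d2 = 0.8502184435
phi(d1) = 0.2509728650; exp(-qT) = 1.0000000000; exp(-rT) = 0.9995003249
Vega = S * exp(-qT) * phi(d1) * sqrt(T) = 10.1500 * 1.0000000000 * 0.2509728650 * 0.2886173938 = 0.735217

Answer: Vega = 0.735217


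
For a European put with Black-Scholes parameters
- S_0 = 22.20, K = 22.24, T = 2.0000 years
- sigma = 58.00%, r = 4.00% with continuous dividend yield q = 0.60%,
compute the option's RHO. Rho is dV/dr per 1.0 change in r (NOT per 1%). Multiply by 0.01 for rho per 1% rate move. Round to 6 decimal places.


Answer: Rho = -25.830110

Derivation:
d1 = 0.4908294181; d2 = -0.3294144481
phi(d1) = 0.3536684835; exp(-qT) = 0.9880717129; exp(-rT) = 0.9231163464
N(-d2) = 0.6290787757
Rho = -K*T*exp(-rT)*N(-d2) = -22.2400 * 2.0000 * 0.9231163464 * 0.6290787757 = -25.830110


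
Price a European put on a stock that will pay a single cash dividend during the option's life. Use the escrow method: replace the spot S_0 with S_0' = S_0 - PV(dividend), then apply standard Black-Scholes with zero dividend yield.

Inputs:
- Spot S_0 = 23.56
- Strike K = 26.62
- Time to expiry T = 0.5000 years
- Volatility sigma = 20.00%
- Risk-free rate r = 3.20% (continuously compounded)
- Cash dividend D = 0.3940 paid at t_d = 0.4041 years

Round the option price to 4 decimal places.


PV(D) = D * exp(-r * t_d) = 0.3940 * 0.98715205 = 0.38893791
S_0' = S_0 - PV(D) = 23.5600 - 0.38893791 = 23.17106209
d1 = (ln(S_0'/K) + (r + sigma^2/2)*T) / (sigma*sqrt(T)) = -0.79732396
d2 = d1 - sigma*sqrt(T) = -0.93874532
exp(-rT) = 0.98412732
N(-d1) = 0.78736855; N(-d2) = 0.82606924
P = K * exp(-rT) * N(-d2) - S_0' * N(-d1) = 26.6200 * 0.98412732 * 0.82606924 - 23.17106209 * 0.78736855 = 3.3968

Answer: Price = 3.3968


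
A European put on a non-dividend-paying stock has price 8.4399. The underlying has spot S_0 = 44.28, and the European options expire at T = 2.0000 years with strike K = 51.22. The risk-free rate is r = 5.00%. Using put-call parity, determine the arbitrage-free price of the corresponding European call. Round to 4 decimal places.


Put-call parity: C - P = S_0 * exp(-qT) - K * exp(-rT).
S_0 * exp(-qT) = 44.2800 * 1.00000000 = 44.28000000
K * exp(-rT) = 51.2200 * 0.90483742 = 46.34577255
C = P + S*exp(-qT) - K*exp(-rT)
C = 8.4399 + 44.28000000 - 46.34577255 = 6.3741

Answer: Call price = 6.3741


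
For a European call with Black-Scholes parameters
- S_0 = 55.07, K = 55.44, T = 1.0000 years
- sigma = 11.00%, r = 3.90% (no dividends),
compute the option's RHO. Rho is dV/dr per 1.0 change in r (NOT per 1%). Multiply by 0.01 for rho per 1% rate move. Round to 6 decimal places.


d1 = 0.3486704399; d2 = 0.2386704399
phi(d1) = 0.3754146723; exp(-qT) = 1.0000000000; exp(-rT) = 0.9617507091
N(d2) = 0.5943194300
Rho = K*T*exp(-rT)*N(d2) = 55.4400 * 1.0000 * 0.9617507091 * 0.5943194300 = 31.688791

Answer: Rho = 31.688791


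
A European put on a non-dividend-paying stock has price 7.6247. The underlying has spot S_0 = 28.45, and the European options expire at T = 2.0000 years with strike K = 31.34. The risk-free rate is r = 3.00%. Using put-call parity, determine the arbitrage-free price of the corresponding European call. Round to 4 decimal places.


Answer: Call price = 6.5598

Derivation:
Put-call parity: C - P = S_0 * exp(-qT) - K * exp(-rT).
S_0 * exp(-qT) = 28.4500 * 1.00000000 = 28.45000000
K * exp(-rT) = 31.3400 * 0.94176453 = 29.51490048
C = P + S*exp(-qT) - K*exp(-rT)
C = 7.6247 + 28.45000000 - 29.51490048 = 6.5598


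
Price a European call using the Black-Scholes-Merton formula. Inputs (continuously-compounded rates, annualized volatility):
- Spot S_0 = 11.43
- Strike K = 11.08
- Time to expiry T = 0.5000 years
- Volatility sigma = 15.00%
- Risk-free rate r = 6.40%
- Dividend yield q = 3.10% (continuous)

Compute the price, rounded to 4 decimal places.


Answer: Price = 0.7725

Derivation:
d1 = (ln(S/K) + (r - q + 0.5*sigma^2) * T) / (sigma * sqrt(T)) = 0.50180819
d2 = d1 - sigma * sqrt(T) = 0.39574218
exp(-rT) = 0.96850658; exp(-qT) = 0.98461951
C = S_0 * exp(-qT) * N(d1) - K * exp(-rT) * N(d2)
N(d1) = 0.69209878; N(d2) = 0.65385238
C = 11.4300 * 0.98461951 * 0.69209878 - 11.0800 * 0.96850658 * 0.65385238 = 0.7725


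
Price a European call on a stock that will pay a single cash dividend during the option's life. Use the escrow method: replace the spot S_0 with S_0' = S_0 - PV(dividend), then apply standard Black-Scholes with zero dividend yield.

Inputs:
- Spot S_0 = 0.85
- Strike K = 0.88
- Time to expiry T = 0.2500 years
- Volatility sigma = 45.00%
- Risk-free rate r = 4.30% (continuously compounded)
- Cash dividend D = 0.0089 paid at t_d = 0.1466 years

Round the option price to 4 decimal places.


PV(D) = D * exp(-r * t_d) = 0.0089 * 0.99371603 = 0.00884407
S_0' = S_0 - PV(D) = 0.8500 - 0.00884407 = 0.84115593
d1 = (ln(S_0'/K) + (r + sigma^2/2)*T) / (sigma*sqrt(T)) = -0.04036603
d2 = d1 - sigma*sqrt(T) = -0.26536603
exp(-rT) = 0.98930757
N(d1) = 0.48390065; N(d2) = 0.39536375
C = S_0' * N(d1) - K * exp(-rT) * N(d2) = 0.84115593 * 0.48390065 - 0.8800 * 0.98930757 * 0.39536375 = 0.0628

Answer: Price = 0.0628


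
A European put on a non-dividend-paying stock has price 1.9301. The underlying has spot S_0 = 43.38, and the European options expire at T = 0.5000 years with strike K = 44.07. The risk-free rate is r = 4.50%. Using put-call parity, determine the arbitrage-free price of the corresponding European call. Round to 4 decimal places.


Put-call parity: C - P = S_0 * exp(-qT) - K * exp(-rT).
S_0 * exp(-qT) = 43.3800 * 1.00000000 = 43.38000000
K * exp(-rT) = 44.0700 * 0.97775124 = 43.08949702
C = P + S*exp(-qT) - K*exp(-rT)
C = 1.9301 + 43.38000000 - 43.08949702 = 2.2206

Answer: Call price = 2.2206


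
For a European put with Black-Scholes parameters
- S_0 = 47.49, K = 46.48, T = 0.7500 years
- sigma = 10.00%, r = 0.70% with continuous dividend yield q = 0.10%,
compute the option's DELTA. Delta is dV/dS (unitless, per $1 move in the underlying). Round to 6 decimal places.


Answer: Delta = -0.365341

Derivation:
d1 = 0.3434893467; d2 = 0.2568868063
phi(d1) = 0.3760884218; exp(-qT) = 0.9992502812; exp(-rT) = 0.9947637572
N(-d1) = 0.3656151770
Delta = -exp(-qT) * N(-d1) = -0.9992502812 * 0.3656151770 = -0.365341


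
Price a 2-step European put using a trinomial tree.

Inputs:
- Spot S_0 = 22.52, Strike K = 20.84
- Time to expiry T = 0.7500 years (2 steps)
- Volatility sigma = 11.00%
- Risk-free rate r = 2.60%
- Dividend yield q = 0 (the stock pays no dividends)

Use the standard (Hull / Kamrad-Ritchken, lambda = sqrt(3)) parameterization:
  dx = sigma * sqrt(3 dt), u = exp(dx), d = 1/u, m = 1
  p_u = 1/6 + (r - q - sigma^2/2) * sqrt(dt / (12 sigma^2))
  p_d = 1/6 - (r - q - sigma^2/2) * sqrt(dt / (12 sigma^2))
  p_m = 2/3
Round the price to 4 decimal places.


Answer: Price = V(0,0) = 0.1942

Derivation:
dt = T/N = 0.375000; dx = sigma*sqrt(3*dt) = 0.116673
u = exp(dx) = 1.123751; d = 1/u = 0.889876
p_u = 0.198728, p_m = 0.666667, p_d = 0.134606
Discount per step: exp(-r*dt) = 0.990297
Stock lattice S(k, j) with j the centered position index:
  k=0: S(0,+0) = 22.5200
  k=1: S(1,-1) = 20.0400; S(1,+0) = 22.5200; S(1,+1) = 25.3069
  k=2: S(2,-2) = 17.8331; S(2,-1) = 20.0400; S(2,+0) = 22.5200; S(2,+1) = 25.3069; S(2,+2) = 28.4386
Terminal payoffs V(N, j) = max(K - S_T, 0):
  V(2,-2) = 3.006859; V(2,-1) = 0.799982; V(2,+0) = 0.000000; V(2,+1) = 0.000000; V(2,+2) = 0.000000
Backward induction: V(k, j) = exp(-r*dt) * [p_u * V(k+1, j+1) + p_m * V(k+1, j) + p_d * V(k+1, j-1)]
  V(1,-1) = exp(-r*dt) * [p_u*0.000000 + p_m*0.799982 + p_d*3.006859] = 0.928960
  V(1,+0) = exp(-r*dt) * [p_u*0.000000 + p_m*0.000000 + p_d*0.799982] = 0.106637
  V(1,+1) = exp(-r*dt) * [p_u*0.000000 + p_m*0.000000 + p_d*0.000000] = 0.000000
  V(0,+0) = exp(-r*dt) * [p_u*0.000000 + p_m*0.106637 + p_d*0.928960] = 0.194232


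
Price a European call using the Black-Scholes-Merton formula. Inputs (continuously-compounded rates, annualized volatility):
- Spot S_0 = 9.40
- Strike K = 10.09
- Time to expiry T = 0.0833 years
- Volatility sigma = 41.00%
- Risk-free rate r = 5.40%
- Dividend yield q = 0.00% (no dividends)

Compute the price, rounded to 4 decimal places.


d1 = (ln(S/K) + (r - q + 0.5*sigma^2) * T) / (sigma * sqrt(T)) = -0.50142829
d2 = d1 - sigma * sqrt(T) = -0.61976142
exp(-rT) = 0.99551190; exp(-qT) = 1.00000000
C = S_0 * exp(-qT) * N(d1) - K * exp(-rT) * N(d2)
N(d1) = 0.30803487; N(d2) = 0.26770743
C = 9.4000 * 1.00000000 * 0.30803487 - 10.0900 * 0.99551190 * 0.26770743 = 0.2065

Answer: Price = 0.2065


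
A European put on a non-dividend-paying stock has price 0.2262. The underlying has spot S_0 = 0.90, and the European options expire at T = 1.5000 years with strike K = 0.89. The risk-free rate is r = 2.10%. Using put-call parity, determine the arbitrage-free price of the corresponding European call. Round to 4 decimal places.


Answer: Call price = 0.2638

Derivation:
Put-call parity: C - P = S_0 * exp(-qT) - K * exp(-rT).
S_0 * exp(-qT) = 0.9000 * 1.00000000 = 0.90000000
K * exp(-rT) = 0.8900 * 0.96899096 = 0.86240195
C = P + S*exp(-qT) - K*exp(-rT)
C = 0.2262 + 0.90000000 - 0.86240195 = 0.2638


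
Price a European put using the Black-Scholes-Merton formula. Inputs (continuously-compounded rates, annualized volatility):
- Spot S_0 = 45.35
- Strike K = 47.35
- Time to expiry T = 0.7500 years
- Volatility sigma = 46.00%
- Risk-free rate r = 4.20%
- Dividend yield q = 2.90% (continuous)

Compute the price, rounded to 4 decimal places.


d1 = (ln(S/K) + (r - q + 0.5*sigma^2) * T) / (sigma * sqrt(T)) = 0.11532787
d2 = d1 - sigma * sqrt(T) = -0.28304382
exp(-rT) = 0.96899096; exp(-qT) = 0.97848483
P = K * exp(-rT) * N(-d2) - S_0 * exp(-qT) * N(-d1)
N(-d1) = 0.45409263; N(-d2) = 0.61142838
P = 47.3500 * 0.96899096 * 0.61142838 - 45.3500 * 0.97848483 * 0.45409263 = 7.9034

Answer: Price = 7.9034


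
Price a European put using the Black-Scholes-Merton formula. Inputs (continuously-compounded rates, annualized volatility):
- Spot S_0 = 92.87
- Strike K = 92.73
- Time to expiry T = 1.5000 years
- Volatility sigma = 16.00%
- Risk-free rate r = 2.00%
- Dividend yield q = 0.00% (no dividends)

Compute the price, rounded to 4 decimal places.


d1 = (ln(S/K) + (r - q + 0.5*sigma^2) * T) / (sigma * sqrt(T)) = 0.25877135
d2 = d1 - sigma * sqrt(T) = 0.06281217
exp(-rT) = 0.97044553; exp(-qT) = 1.00000000
P = K * exp(-rT) * N(-d2) - S_0 * exp(-qT) * N(-d1)
N(-d1) = 0.39790583; N(-d2) = 0.47495804
P = 92.7300 * 0.97044553 * 0.47495804 - 92.8700 * 1.00000000 * 0.39790583 = 5.7877

Answer: Price = 5.7877


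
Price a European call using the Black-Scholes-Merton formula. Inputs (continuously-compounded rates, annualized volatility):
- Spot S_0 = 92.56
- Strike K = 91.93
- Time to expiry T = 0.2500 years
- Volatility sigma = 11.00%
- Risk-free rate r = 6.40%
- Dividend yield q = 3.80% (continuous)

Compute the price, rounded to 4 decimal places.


Answer: Price = 2.6636

Derivation:
d1 = (ln(S/K) + (r - q + 0.5*sigma^2) * T) / (sigma * sqrt(T)) = 0.26985755
d2 = d1 - sigma * sqrt(T) = 0.21485755
exp(-rT) = 0.98412732; exp(-qT) = 0.99054498
C = S_0 * exp(-qT) * N(d1) - K * exp(-rT) * N(d2)
N(d1) = 0.60636508; N(d2) = 0.58506081
C = 92.5600 * 0.99054498 * 0.60636508 - 91.9300 * 0.98412732 * 0.58506081 = 2.6636


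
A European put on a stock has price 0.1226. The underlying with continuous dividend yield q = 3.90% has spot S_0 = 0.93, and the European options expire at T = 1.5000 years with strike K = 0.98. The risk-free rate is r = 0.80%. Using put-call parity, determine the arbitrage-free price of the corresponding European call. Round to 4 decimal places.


Answer: Call price = 0.0314

Derivation:
Put-call parity: C - P = S_0 * exp(-qT) - K * exp(-rT).
S_0 * exp(-qT) = 0.9300 * 0.94317824 = 0.87715576
K * exp(-rT) = 0.9800 * 0.98807171 = 0.96831028
C = P + S*exp(-qT) - K*exp(-rT)
C = 0.1226 + 0.87715576 - 0.96831028 = 0.0314


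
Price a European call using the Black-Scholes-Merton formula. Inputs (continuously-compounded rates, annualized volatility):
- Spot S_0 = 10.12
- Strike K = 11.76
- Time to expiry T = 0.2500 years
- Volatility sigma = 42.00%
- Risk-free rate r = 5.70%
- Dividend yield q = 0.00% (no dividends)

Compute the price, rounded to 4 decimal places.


Answer: Price = 0.3539

Derivation:
d1 = (ln(S/K) + (r - q + 0.5*sigma^2) * T) / (sigma * sqrt(T)) = -0.54233466
d2 = d1 - sigma * sqrt(T) = -0.75233466
exp(-rT) = 0.98585105; exp(-qT) = 1.00000000
C = S_0 * exp(-qT) * N(d1) - K * exp(-rT) * N(d2)
N(d1) = 0.29379399; N(d2) = 0.22592491
C = 10.1200 * 1.00000000 * 0.29379399 - 11.7600 * 0.98585105 * 0.22592491 = 0.3539


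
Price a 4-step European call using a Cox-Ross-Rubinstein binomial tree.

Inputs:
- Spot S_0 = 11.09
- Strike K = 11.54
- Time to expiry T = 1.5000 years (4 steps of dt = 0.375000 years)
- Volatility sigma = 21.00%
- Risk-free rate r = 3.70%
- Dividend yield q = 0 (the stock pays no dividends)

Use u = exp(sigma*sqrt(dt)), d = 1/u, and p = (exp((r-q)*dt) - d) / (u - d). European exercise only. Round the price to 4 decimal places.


Answer: Price = V(0,0) = 1.2138

Derivation:
dt = T/N = 0.375000
u = exp(sigma*sqrt(dt)) = 1.137233; d = 1/u = 0.879327
p = (exp((r-q)*dt) - d) / (u - d) = 0.522068
Discount per step: exp(-r*dt) = 0.986221
Stock lattice S(k, i) with i counting down-moves:
  k=0: S(0,0) = 11.0900
  k=1: S(1,0) = 12.6119; S(1,1) = 9.7517
  k=2: S(2,0) = 14.3427; S(2,1) = 11.0900; S(2,2) = 8.5750
  k=3: S(3,0) = 16.3110; S(3,1) = 12.6119; S(3,2) = 9.7517; S(3,3) = 7.5402
  k=4: S(4,0) = 18.5494; S(4,1) = 14.3427; S(4,2) = 11.0900; S(4,3) = 8.5750; S(4,4) = 6.6303
Terminal payoffs V(N, i) = max(S_T - K, 0):
  V(4,0) = 7.009385; V(4,1) = 2.802687; V(4,2) = 0.000000; V(4,3) = 0.000000; V(4,4) = 0.000000
Backward induction: V(k, i) = exp(-r*dt) * [p * V(k+1, i) + (1-p) * V(k+1, i+1)].
  V(3,0) = exp(-r*dt) * [p*7.009385 + (1-p)*2.802687] = 4.929991
  V(3,1) = exp(-r*dt) * [p*2.802687 + (1-p)*0.000000] = 1.443033
  V(3,2) = exp(-r*dt) * [p*0.000000 + (1-p)*0.000000] = 0.000000
  V(3,3) = exp(-r*dt) * [p*0.000000 + (1-p)*0.000000] = 0.000000
  V(2,0) = exp(-r*dt) * [p*4.929991 + (1-p)*1.443033] = 3.218495
  V(2,1) = exp(-r*dt) * [p*1.443033 + (1-p)*0.000000] = 0.742981
  V(2,2) = exp(-r*dt) * [p*0.000000 + (1-p)*0.000000] = 0.000000
  V(1,0) = exp(-r*dt) * [p*3.218495 + (1-p)*0.742981] = 2.007323
  V(1,1) = exp(-r*dt) * [p*0.742981 + (1-p)*0.000000] = 0.382542
  V(0,0) = exp(-r*dt) * [p*2.007323 + (1-p)*0.382542] = 1.213829


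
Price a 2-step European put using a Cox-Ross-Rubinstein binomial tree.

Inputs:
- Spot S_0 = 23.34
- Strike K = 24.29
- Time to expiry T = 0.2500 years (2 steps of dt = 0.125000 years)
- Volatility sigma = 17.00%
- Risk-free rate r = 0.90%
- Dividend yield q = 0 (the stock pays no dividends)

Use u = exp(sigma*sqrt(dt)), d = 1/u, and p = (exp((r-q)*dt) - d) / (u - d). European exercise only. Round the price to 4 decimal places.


Answer: Price = V(0,0) = 1.3907

Derivation:
dt = T/N = 0.125000
u = exp(sigma*sqrt(dt)) = 1.061947; d = 1/u = 0.941667
p = (exp((r-q)*dt) - d) / (u - d) = 0.494337
Discount per step: exp(-r*dt) = 0.998876
Stock lattice S(k, i) with i counting down-moves:
  k=0: S(0,0) = 23.3400
  k=1: S(1,0) = 24.7858; S(1,1) = 21.9785
  k=2: S(2,0) = 26.3213; S(2,1) = 23.3400; S(2,2) = 20.6964
Terminal payoffs V(N, i) = max(K - S_T, 0):
  V(2,0) = 0.000000; V(2,1) = 0.950000; V(2,2) = 3.593585
Backward induction: V(k, i) = exp(-r*dt) * [p * V(k+1, i) + (1-p) * V(k+1, i+1)].
  V(1,0) = exp(-r*dt) * [p*0.000000 + (1-p)*0.950000] = 0.479840
  V(1,1) = exp(-r*dt) * [p*0.950000 + (1-p)*3.593585] = 2.284192
  V(0,0) = exp(-r*dt) * [p*0.479840 + (1-p)*2.284192] = 1.390669
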